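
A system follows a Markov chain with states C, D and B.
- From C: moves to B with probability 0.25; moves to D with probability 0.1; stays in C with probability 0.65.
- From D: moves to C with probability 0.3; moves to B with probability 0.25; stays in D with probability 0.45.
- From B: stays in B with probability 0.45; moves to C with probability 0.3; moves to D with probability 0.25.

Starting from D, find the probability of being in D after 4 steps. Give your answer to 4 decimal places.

0.2334

Propagate the distribution vector 4 steps from D.
After 0 steps: (0.0000, 1.0000, 0.0000)
After 1 step: (0.3000, 0.4500, 0.2500)
After 2 steps: (0.4050, 0.2950, 0.3000)
After 3 steps: (0.4418, 0.2483, 0.3100)
After 4 steps: (0.4546, 0.2334, 0.3120)
P(in D after 4 steps) = 0.2334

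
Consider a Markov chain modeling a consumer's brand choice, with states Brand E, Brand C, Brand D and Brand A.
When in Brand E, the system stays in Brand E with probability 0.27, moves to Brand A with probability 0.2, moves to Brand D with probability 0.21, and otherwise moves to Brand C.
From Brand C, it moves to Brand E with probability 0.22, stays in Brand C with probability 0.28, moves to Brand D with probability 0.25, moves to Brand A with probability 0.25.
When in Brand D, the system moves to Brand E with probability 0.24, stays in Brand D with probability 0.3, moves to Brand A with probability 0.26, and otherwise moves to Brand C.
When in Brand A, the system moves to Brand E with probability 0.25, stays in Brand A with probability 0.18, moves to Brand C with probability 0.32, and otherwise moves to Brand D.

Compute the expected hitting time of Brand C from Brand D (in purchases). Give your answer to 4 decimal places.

3.8881

Let t(s) be the expected number of purchases to first reach Brand C from state s, with t(Brand C) = 0. Conditioning on the first purchase:
t(Brand E) = 1 + 0.27·t(Brand E) + 0.21·t(Brand D) + 0.2·t(Brand A)
t(Brand D) = 1 + 0.24·t(Brand E) + 0.3·t(Brand D) + 0.26·t(Brand A)
t(Brand A) = 1 + 0.25·t(Brand E) + 0.25·t(Brand D) + 0.18·t(Brand A)
Solving: t(Brand E) = 3.4341, t(Brand D) = 3.8881, t(Brand A) = 3.4519.
Expected purchases from Brand D to Brand C: 3.8881.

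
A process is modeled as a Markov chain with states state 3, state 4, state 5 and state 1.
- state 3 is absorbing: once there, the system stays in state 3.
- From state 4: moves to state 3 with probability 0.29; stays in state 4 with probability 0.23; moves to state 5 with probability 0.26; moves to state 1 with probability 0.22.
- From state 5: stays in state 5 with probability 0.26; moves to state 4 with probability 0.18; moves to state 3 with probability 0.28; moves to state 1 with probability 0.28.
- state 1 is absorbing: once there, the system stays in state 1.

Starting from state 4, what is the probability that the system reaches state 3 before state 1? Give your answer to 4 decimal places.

Let h(s) be the probability of absorption at state 3 starting from transient state s. Then h(state 3) = 1 and h(state 1) = 0. By first-step analysis:
h(state 4) = 0.29·1 + 0.23·h(state 4) + 0.26·h(state 5) + 0.22·0
h(state 5) = 0.28·1 + 0.18·h(state 4) + 0.26·h(state 5) + 0.28·0
Solving: h(state 4) = 0.5495, h(state 5) = 0.5120.
Starting from state 4, the probability is 0.5495.

0.5495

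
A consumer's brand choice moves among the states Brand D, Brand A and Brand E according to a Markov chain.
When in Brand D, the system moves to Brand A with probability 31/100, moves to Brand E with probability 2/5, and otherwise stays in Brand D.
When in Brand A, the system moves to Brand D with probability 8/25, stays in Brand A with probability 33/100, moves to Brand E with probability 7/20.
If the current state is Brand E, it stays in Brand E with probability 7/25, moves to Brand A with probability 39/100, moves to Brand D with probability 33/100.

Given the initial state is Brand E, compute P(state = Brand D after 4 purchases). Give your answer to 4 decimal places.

Propagate the distribution vector 4 purchases from Brand E.
After 0 purchases: (0.0000, 0.0000, 1.0000)
After 1 purchase: (0.3300, 0.3900, 0.2800)
After 2 purchases: (0.3129, 0.3402, 0.3469)
After 3 purchases: (0.3141, 0.3446, 0.3414)
After 4 purchases: (0.3140, 0.3442, 0.3418)
P(in Brand D after 4 purchases) = 0.3140

0.3140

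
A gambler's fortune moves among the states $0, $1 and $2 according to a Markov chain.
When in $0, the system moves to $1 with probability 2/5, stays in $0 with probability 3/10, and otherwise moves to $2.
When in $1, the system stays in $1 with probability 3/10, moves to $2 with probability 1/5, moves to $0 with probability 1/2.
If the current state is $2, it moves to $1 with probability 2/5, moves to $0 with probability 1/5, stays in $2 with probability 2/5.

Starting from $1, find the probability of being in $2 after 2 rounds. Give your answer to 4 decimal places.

0.2900

Sum over the intermediate state after 1 round:
P = P($1→$0)·P($0→$2) + P($1→$1)·P($1→$2) + P($1→$2)·P($2→$2)
  = 0.5×0.3 + 0.3×0.2 + 0.2×0.4
  = 0.1500 + 0.0600 + 0.0800 = 0.2900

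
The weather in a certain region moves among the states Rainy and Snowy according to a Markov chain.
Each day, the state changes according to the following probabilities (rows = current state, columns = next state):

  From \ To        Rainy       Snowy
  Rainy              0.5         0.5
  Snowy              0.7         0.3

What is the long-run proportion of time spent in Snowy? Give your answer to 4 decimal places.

Let the stationary distribution be π with π = πP and π_1 + π_2 = 1.
π_1 = 0.5·π_1 + 0.7·π_2
Solving with the normalization constraint gives π = (0.5833, 0.4167).
So the stationary probability of Snowy is 0.4167.

0.4167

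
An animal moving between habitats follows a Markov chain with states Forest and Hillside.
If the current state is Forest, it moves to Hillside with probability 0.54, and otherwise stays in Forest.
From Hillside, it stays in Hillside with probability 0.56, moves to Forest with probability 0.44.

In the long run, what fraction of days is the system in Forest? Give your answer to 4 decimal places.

Let the stationary distribution be π with π = πP and π_1 + π_2 = 1.
π_1 = 0.46·π_1 + 0.44·π_2
Solving with the normalization constraint gives π = (0.4490, 0.5510).
So the stationary probability of Forest is 0.4490.

0.4490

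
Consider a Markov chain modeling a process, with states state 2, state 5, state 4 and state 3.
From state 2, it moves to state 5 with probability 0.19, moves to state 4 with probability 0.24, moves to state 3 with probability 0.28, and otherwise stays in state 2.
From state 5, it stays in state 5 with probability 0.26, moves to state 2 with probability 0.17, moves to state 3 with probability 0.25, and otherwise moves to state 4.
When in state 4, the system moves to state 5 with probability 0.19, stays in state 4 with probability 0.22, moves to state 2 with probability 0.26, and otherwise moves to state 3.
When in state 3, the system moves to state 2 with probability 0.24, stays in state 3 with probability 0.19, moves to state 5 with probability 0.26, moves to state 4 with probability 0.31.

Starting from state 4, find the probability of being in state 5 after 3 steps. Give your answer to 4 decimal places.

0.2237

Propagate the distribution vector 3 steps from state 4.
After 0 steps: (0.0000, 0.0000, 1.0000, 0.0000)
After 1 step: (0.2600, 0.1900, 0.2200, 0.3300)
After 2 steps: (0.2441, 0.2264, 0.2739, 0.2556)
After 3 steps: (0.2418, 0.2237, 0.2705, 0.2639)
P(in state 5 after 3 steps) = 0.2237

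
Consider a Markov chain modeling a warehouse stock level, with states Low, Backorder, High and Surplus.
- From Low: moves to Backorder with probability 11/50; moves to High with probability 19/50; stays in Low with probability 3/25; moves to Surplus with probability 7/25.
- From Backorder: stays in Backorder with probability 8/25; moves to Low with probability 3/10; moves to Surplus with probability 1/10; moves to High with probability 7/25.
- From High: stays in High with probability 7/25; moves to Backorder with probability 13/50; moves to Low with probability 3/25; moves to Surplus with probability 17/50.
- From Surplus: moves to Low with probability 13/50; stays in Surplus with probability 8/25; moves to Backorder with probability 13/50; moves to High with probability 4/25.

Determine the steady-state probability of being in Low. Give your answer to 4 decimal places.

Let the stationary distribution be π with π = πP and π_1 + π_2 + π_3 + π_4 = 1.
π_1 = 0.12·π_1 + 0.3·π_2 + 0.12·π_3 + 0.26·π_4
π_2 = 0.22·π_1 + 0.32·π_2 + 0.26·π_3 + 0.26·π_4
π_3 = 0.38·π_1 + 0.28·π_2 + 0.28·π_3 + 0.16·π_4
Solving with the normalization constraint gives π = (0.2044, 0.2679, 0.2694, 0.2583).
So the stationary probability of Low is 0.2044.

0.2044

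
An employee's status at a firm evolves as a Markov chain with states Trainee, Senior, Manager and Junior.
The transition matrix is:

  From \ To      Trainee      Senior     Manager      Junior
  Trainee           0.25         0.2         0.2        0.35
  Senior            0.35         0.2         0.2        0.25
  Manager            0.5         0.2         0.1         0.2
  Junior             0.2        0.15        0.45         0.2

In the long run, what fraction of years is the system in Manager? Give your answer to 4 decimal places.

0.2402

Let the stationary distribution be π with π = πP and π_1 + π_2 + π_3 + π_4 = 1.
π_1 = 0.25·π_1 + 0.35·π_2 + 0.5·π_3 + 0.2·π_4
π_2 = 0.2·π_1 + 0.2·π_2 + 0.2·π_3 + 0.15·π_4
π_3 = 0.2·π_1 + 0.2·π_2 + 0.1·π_3 + 0.45·π_4
Solving with the normalization constraint gives π = (0.3159, 0.1872, 0.2402, 0.2567).
So the stationary probability of Manager is 0.2402.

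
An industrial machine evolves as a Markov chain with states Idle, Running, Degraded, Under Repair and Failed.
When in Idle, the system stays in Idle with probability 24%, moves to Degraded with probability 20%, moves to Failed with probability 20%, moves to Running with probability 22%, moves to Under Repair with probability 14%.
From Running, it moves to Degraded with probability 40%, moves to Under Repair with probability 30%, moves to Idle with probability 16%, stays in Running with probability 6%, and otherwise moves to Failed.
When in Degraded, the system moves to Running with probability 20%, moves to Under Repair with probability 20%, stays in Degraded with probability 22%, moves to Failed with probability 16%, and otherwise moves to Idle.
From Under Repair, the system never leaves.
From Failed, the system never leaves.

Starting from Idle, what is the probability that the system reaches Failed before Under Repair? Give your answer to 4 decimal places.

0.4771

Let h(s) be the probability of absorption at Failed starting from transient state s. Then h(Failed) = 1 and h(Under Repair) = 0. By first-step analysis:
h(Idle) = 0.24·h(Idle) + 0.22·h(Running) + 0.2·h(Degraded) + 0.14·0 + 0.2·1
h(Running) = 0.16·h(Idle) + 0.06·h(Running) + 0.4·h(Degraded) + 0.3·0 + 0.08·1
h(Degraded) = 0.22·h(Idle) + 0.2·h(Running) + 0.22·h(Degraded) + 0.2·0 + 0.16·1
Solving: h(Idle) = 0.4771, h(Running) = 0.3489, h(Degraded) = 0.4292.
Starting from Idle, the probability is 0.4771.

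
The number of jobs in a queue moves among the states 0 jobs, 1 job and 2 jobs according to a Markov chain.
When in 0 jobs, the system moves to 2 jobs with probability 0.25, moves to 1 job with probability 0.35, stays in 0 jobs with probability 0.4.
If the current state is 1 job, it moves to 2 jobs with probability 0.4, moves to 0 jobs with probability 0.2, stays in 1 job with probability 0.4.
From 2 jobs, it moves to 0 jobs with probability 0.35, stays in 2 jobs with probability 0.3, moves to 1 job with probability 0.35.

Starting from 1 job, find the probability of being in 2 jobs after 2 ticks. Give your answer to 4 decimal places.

0.3300

Sum over the intermediate state after 1 tick:
P = P(1 job→0 jobs)·P(0 jobs→2 jobs) + P(1 job→1 job)·P(1 job→2 jobs) + P(1 job→2 jobs)·P(2 jobs→2 jobs)
  = 0.2×0.25 + 0.4×0.4 + 0.4×0.3
  = 0.0500 + 0.1600 + 0.1200 = 0.3300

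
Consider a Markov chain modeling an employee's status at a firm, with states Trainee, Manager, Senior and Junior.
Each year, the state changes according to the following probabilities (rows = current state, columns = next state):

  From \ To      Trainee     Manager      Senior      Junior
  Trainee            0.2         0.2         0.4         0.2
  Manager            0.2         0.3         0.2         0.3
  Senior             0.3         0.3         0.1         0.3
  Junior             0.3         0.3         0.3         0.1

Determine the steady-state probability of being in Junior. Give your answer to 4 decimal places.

0.2294

Let the stationary distribution be π with π = πP and π_1 + π_2 + π_3 + π_4 = 1.
π_1 = 0.2·π_1 + 0.2·π_2 + 0.3·π_3 + 0.3·π_4
π_2 = 0.2·π_1 + 0.3·π_2 + 0.3·π_3 + 0.3·π_4
π_3 = 0.4·π_1 + 0.2·π_2 + 0.1·π_3 + 0.3·π_4
Solving with the normalization constraint gives π = (0.2477, 0.2752, 0.2477, 0.2294).
So the stationary probability of Junior is 0.2294.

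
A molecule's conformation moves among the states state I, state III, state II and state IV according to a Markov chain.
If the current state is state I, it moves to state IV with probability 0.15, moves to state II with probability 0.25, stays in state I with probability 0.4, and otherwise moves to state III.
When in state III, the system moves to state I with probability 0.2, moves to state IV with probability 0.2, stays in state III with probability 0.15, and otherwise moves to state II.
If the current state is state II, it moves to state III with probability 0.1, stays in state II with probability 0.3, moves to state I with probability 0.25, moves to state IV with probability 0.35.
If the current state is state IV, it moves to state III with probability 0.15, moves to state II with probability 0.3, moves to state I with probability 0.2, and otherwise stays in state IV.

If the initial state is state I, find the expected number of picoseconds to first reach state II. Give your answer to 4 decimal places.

Let t(s) be the expected number of picoseconds to first reach state II from state s, with t(state II) = 0. Conditioning on the first picosecond:
t(state I) = 1 + 0.4·t(state I) + 0.2·t(state III) + 0.15·t(state IV)
t(state III) = 1 + 0.2·t(state I) + 0.15·t(state III) + 0.2·t(state IV)
t(state IV) = 1 + 0.2·t(state I) + 0.15·t(state III) + 0.35·t(state IV)
Solving: t(state I) = 3.3768, t(state III) = 2.7255, t(state IV) = 3.2064.
Expected picoseconds from state I to state II: 3.3768.

3.3768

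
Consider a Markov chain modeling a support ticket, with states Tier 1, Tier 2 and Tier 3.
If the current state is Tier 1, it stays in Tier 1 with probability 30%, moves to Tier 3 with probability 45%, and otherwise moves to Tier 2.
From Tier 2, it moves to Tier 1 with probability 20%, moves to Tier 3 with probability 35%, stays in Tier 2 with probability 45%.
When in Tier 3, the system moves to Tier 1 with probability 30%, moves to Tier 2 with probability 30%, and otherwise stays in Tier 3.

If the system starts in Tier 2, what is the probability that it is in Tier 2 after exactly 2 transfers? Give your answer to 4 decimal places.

Sum over the intermediate state after 1 transfer:
P = P(Tier 2→Tier 1)·P(Tier 1→Tier 2) + P(Tier 2→Tier 2)·P(Tier 2→Tier 2) + P(Tier 2→Tier 3)·P(Tier 3→Tier 2)
  = 0.2×0.25 + 0.45×0.45 + 0.35×0.3
  = 0.0500 + 0.2025 + 0.1050 = 0.3575

0.3575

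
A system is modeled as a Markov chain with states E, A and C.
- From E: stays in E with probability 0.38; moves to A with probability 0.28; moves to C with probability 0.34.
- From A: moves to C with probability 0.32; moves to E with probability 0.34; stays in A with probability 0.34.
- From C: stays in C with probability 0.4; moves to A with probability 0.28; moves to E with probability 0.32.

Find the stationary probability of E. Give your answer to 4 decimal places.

Let the stationary distribution be π with π = πP and π_1 + π_2 + π_3 = 1.
π_1 = 0.38·π_1 + 0.34·π_2 + 0.32·π_3
π_2 = 0.28·π_1 + 0.34·π_2 + 0.28·π_3
Solving with the normalization constraint gives π = (0.3468, 0.2979, 0.3554).
So the stationary probability of E is 0.3468.

0.3468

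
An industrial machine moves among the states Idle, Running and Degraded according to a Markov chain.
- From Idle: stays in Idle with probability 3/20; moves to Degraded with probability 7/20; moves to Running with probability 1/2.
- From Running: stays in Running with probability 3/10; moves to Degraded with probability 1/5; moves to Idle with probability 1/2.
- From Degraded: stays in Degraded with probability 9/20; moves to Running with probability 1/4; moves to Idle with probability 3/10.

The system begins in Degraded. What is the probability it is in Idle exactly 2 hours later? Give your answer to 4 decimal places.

Sum over the intermediate state after 1 hour:
P = P(Degraded→Idle)·P(Idle→Idle) + P(Degraded→Running)·P(Running→Idle) + P(Degraded→Degraded)·P(Degraded→Idle)
  = 0.3×0.15 + 0.25×0.5 + 0.45×0.3
  = 0.0450 + 0.1250 + 0.1350 = 0.3050

0.3050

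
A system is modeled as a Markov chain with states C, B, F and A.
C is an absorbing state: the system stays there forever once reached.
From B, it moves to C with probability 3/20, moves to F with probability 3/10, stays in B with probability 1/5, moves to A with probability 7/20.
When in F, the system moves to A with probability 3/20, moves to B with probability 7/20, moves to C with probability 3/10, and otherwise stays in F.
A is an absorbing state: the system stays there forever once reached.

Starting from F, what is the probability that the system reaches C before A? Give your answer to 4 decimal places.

Let h(s) be the probability of absorption at C starting from transient state s. Then h(C) = 1 and h(A) = 0. By first-step analysis:
h(B) = 0.15·1 + 0.2·h(B) + 0.3·h(F) + 0.35·0
h(F) = 0.3·1 + 0.35·h(B) + 0.2·h(F) + 0.15·0
Solving: h(B) = 0.3925, h(F) = 0.5467.
Starting from F, the probability is 0.5467.

0.5467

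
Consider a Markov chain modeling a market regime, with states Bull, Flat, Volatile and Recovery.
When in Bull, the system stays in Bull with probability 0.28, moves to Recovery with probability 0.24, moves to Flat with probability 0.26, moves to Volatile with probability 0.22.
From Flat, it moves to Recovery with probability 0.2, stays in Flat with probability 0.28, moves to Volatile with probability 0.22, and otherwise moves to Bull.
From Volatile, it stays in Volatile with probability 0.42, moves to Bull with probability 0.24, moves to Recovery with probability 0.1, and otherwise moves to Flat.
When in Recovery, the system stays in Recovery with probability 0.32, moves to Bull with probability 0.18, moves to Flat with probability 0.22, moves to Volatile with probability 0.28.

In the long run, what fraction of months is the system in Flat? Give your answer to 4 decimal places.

0.2510

Let the stationary distribution be π with π = πP and π_1 + π_2 + π_3 + π_4 = 1.
π_1 = 0.28·π_1 + 0.3·π_2 + 0.24·π_3 + 0.18·π_4
π_2 = 0.26·π_1 + 0.28·π_2 + 0.24·π_3 + 0.22·π_4
π_3 = 0.22·π_1 + 0.22·π_2 + 0.42·π_3 + 0.28·π_4
Solving with the normalization constraint gives π = (0.2528, 0.2510, 0.2904, 0.2058).
So the stationary probability of Flat is 0.2510.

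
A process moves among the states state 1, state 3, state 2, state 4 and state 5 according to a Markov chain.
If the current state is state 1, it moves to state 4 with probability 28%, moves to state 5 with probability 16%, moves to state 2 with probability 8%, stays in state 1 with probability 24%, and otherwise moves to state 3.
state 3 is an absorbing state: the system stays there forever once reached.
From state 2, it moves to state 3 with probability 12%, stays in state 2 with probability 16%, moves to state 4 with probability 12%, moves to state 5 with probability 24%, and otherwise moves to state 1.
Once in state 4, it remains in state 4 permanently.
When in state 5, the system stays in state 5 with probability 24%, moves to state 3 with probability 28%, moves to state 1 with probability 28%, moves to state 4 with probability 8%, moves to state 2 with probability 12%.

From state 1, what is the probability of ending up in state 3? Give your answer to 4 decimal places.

Let h(s) be the probability of absorption at state 3 starting from transient state s. Then h(state 3) = 1 and h(state 4) = 0. By first-step analysis:
h(state 1) = 0.24·h(state 1) + 0.24·1 + 0.08·h(state 2) + 0.28·0 + 0.16·h(state 5)
h(state 2) = 0.36·h(state 1) + 0.12·1 + 0.16·h(state 2) + 0.12·0 + 0.24·h(state 5)
h(state 5) = 0.28·h(state 1) + 0.28·1 + 0.12·h(state 2) + 0.08·0 + 0.24·h(state 5)
Solving: h(state 1) = 0.5081, h(state 2) = 0.5439, h(state 5) = 0.6415.
Starting from state 1, the probability is 0.5081.

0.5081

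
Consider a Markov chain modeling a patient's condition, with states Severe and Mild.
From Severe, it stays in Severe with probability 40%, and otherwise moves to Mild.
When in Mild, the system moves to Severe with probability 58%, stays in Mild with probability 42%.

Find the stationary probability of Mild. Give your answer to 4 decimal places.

0.5085

Let the stationary distribution be π with π = πP and π_1 + π_2 = 1.
π_1 = 0.4·π_1 + 0.58·π_2
Solving with the normalization constraint gives π = (0.4915, 0.5085).
So the stationary probability of Mild is 0.5085.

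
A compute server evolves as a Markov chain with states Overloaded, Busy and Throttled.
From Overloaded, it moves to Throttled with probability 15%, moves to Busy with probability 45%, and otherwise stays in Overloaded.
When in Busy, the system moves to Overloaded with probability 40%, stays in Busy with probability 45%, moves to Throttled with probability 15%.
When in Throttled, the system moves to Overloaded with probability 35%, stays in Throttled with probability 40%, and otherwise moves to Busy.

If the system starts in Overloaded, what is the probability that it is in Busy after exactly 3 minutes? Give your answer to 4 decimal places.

0.4125

Propagate the distribution vector 3 minutes from Overloaded.
After 0 minutes: (1.0000, 0.0000, 0.0000)
After 1 minute: (0.4000, 0.4500, 0.1500)
After 2 minutes: (0.3925, 0.4200, 0.1875)
After 3 minutes: (0.3906, 0.4125, 0.1969)
P(in Busy after 3 minutes) = 0.4125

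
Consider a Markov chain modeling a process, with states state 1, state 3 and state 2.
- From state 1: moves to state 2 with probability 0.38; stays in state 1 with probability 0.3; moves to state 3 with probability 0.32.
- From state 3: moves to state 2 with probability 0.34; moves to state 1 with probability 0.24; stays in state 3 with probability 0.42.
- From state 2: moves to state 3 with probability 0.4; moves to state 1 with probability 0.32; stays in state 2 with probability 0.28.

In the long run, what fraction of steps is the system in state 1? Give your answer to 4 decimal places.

0.2835

Let the stationary distribution be π with π = πP and π_1 + π_2 + π_3 = 1.
π_1 = 0.3·π_1 + 0.24·π_2 + 0.32·π_3
π_2 = 0.32·π_1 + 0.42·π_2 + 0.4·π_3
Solving with the normalization constraint gives π = (0.2835, 0.3850, 0.3315).
So the stationary probability of state 1 is 0.2835.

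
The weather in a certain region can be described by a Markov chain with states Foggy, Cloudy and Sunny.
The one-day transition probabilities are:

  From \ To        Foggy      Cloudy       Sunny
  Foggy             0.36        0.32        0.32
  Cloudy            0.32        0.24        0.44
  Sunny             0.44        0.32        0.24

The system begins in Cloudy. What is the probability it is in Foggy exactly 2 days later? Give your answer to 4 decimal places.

0.3856

Sum over the intermediate state after 1 day:
P = P(Cloudy→Foggy)·P(Foggy→Foggy) + P(Cloudy→Cloudy)·P(Cloudy→Foggy) + P(Cloudy→Sunny)·P(Sunny→Foggy)
  = 0.32×0.36 + 0.24×0.32 + 0.44×0.44
  = 0.1152 + 0.0768 + 0.1936 = 0.3856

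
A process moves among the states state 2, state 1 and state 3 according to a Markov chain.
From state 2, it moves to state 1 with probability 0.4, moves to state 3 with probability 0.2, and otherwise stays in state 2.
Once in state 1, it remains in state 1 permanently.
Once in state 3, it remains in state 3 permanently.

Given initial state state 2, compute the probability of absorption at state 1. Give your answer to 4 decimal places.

Let h(s) be the probability of absorption at state 1 starting from transient state s. Then h(state 1) = 1 and h(state 3) = 0. By first-step analysis:
h(state 2) = 0.4·h(state 2) + 0.4·1 + 0.2·0
Solving: h(state 2) = 0.6667.
Starting from state 2, the probability is 0.6667.

0.6667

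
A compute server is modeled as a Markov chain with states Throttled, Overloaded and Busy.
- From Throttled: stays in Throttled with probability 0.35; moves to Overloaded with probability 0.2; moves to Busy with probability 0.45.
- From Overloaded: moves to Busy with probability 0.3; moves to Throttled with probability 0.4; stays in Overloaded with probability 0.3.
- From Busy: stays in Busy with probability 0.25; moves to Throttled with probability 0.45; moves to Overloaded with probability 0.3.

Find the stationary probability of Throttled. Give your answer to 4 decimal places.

Let the stationary distribution be π with π = πP and π_1 + π_2 + π_3 = 1.
π_1 = 0.35·π_1 + 0.4·π_2 + 0.45·π_3
π_2 = 0.2·π_1 + 0.3·π_2 + 0.3·π_3
Solving with the normalization constraint gives π = (0.3973, 0.2603, 0.3425).
So the stationary probability of Throttled is 0.3973.

0.3973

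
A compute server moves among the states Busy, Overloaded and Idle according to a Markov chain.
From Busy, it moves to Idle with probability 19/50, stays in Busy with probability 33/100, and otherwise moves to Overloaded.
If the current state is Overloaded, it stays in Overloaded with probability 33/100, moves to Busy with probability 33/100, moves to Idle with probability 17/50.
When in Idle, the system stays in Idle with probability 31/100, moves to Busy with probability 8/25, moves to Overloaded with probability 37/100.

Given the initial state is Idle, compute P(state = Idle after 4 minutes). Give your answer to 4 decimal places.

0.3428

Propagate the distribution vector 4 minutes from Idle.
After 0 minutes: (0.0000, 0.0000, 1.0000)
After 1 minute: (0.3200, 0.3700, 0.3100)
After 2 minutes: (0.3269, 0.3296, 0.3435)
After 3 minutes: (0.3266, 0.3307, 0.3428)
After 4 minutes: (0.3266, 0.3306, 0.3428)
P(in Idle after 4 minutes) = 0.3428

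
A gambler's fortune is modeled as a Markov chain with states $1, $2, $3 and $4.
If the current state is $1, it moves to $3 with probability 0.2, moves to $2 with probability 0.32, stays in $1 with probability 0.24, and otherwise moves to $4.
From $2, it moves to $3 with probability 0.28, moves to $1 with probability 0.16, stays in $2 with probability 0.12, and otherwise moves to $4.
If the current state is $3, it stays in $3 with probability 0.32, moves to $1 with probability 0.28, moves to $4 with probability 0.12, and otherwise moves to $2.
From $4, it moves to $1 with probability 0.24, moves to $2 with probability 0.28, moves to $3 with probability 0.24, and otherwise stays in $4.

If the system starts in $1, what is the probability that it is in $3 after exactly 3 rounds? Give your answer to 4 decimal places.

Propagate the distribution vector 3 rounds from $1.
After 0 rounds: (1.0000, 0.0000, 0.0000, 0.0000)
After 1 round: (0.2400, 0.3200, 0.2000, 0.2400)
After 2 rounds: (0.2224, 0.2384, 0.2592, 0.2800)
After 3 rounds: (0.2313, 0.2508, 0.2614, 0.2566)
P(in $3 after 3 rounds) = 0.2614

0.2614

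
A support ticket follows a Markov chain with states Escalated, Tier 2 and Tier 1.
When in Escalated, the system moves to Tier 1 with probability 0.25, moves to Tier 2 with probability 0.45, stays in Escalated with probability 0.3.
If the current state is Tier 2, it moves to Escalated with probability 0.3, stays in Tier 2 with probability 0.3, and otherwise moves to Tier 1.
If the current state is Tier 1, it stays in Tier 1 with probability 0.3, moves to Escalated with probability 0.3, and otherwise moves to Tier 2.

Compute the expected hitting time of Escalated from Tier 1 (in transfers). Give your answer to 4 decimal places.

3.3333

Let t(s) be the expected number of transfers to first reach Escalated from state s, with t(Escalated) = 0. Conditioning on the first transfer:
t(Tier 2) = 1 + 0.3·t(Tier 2) + 0.4·t(Tier 1)
t(Tier 1) = 1 + 0.4·t(Tier 2) + 0.3·t(Tier 1)
Solving: t(Tier 2) = 3.3333, t(Tier 1) = 3.3333.
Expected transfers from Tier 1 to Escalated: 3.3333.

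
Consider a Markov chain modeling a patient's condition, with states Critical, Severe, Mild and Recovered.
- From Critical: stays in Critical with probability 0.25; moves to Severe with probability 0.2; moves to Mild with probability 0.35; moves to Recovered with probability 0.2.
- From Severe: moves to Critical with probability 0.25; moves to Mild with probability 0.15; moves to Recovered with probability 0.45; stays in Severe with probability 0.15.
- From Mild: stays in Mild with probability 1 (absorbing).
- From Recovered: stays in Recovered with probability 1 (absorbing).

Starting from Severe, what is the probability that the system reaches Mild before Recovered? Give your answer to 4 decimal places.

0.3404

Let h(s) be the probability of absorption at Mild starting from transient state s. Then h(Mild) = 1 and h(Recovered) = 0. By first-step analysis:
h(Critical) = 0.25·h(Critical) + 0.2·h(Severe) + 0.35·1 + 0.2·0
h(Severe) = 0.25·h(Critical) + 0.15·h(Severe) + 0.15·1 + 0.45·0
Solving: h(Critical) = 0.5574, h(Severe) = 0.3404.
Starting from Severe, the probability is 0.3404.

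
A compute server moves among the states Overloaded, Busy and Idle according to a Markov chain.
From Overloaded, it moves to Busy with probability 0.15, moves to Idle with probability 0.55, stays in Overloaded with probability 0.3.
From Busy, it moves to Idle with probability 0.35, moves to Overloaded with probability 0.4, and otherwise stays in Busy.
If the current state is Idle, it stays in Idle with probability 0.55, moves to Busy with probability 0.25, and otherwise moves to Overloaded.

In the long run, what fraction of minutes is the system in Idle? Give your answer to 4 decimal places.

Let the stationary distribution be π with π = πP and π_1 + π_2 + π_3 = 1.
π_1 = 0.3·π_1 + 0.4·π_2 + 0.2·π_3
π_2 = 0.15·π_1 + 0.25·π_2 + 0.25·π_3
Solving with the normalization constraint gives π = (0.2717, 0.2228, 0.5054).
So the stationary probability of Idle is 0.5054.

0.5054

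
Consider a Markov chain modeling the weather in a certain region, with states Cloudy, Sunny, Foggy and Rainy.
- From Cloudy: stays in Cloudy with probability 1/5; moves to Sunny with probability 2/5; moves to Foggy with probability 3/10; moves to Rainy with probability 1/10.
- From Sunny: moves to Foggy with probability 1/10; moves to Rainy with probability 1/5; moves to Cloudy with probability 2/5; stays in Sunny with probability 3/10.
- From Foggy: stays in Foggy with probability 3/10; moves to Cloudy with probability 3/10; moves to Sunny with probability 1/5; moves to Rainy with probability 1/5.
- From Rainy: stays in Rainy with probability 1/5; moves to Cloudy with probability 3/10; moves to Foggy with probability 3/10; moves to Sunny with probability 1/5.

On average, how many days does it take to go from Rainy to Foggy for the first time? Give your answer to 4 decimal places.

4.1277

Let t(s) be the expected number of days to first reach Foggy from state s, with t(Foggy) = 0. Conditioning on the first day:
t(Cloudy) = 1 + 0.2·t(Cloudy) + 0.4·t(Sunny) + 0.1·t(Rainy)
t(Sunny) = 1 + 0.4·t(Cloudy) + 0.3·t(Sunny) + 0.2·t(Rainy)
t(Rainy) = 1 + 0.3·t(Cloudy) + 0.2·t(Sunny) + 0.2·t(Rainy)
Solving: t(Cloudy) = 4.2979, t(Sunny) = 5.0638, t(Rainy) = 4.1277.
Expected days from Rainy to Foggy: 4.1277.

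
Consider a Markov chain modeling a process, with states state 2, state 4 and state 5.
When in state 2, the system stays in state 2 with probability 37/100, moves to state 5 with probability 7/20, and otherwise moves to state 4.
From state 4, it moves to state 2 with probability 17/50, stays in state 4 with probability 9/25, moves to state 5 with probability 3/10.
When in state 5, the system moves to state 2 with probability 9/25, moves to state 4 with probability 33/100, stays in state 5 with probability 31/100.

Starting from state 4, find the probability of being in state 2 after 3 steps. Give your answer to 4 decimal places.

Propagate the distribution vector 3 steps from state 4.
After 0 steps: (0.0000, 1.0000, 0.0000)
After 1 step: (0.3400, 0.3600, 0.3000)
After 2 steps: (0.3562, 0.3238, 0.3200)
After 3 steps: (0.3571, 0.3219, 0.3210)
P(in state 2 after 3 steps) = 0.3571

0.3571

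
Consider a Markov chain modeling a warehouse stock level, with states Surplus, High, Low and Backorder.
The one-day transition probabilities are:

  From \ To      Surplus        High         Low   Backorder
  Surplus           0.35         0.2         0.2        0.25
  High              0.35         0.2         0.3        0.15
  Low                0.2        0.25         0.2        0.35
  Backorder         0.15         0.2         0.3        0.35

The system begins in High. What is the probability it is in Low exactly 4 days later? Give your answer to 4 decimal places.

Propagate the distribution vector 4 days from High.
After 0 days: (0.0000, 1.0000, 0.0000, 0.0000)
After 1 day: (0.3500, 0.2000, 0.3000, 0.1500)
After 2 days: (0.2750, 0.2150, 0.2350, 0.2750)
After 3 days: (0.2598, 0.2118, 0.2490, 0.2795)
After 4 days: (0.2568, 0.2125, 0.2491, 0.2817)
P(in Low after 4 days) = 0.2491

0.2491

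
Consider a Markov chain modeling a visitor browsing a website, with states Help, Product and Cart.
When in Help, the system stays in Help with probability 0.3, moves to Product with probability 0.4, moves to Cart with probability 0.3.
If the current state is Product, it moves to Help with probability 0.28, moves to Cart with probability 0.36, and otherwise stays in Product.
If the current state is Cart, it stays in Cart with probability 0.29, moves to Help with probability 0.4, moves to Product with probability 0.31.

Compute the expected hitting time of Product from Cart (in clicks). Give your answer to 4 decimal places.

2.9178

Let t(s) be the expected number of clicks to first reach Product from state s, with t(Product) = 0. Conditioning on the first click:
t(Help) = 1 + 0.3·t(Help) + 0.3·t(Cart)
t(Cart) = 1 + 0.4·t(Help) + 0.29·t(Cart)
Solving: t(Help) = 2.6790, t(Cart) = 2.9178.
Expected clicks from Cart to Product: 2.9178.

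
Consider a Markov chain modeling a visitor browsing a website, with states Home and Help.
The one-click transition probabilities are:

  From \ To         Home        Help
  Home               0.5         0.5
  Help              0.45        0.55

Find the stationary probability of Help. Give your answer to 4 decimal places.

0.5263

Let the stationary distribution be π with π = πP and π_1 + π_2 = 1.
π_1 = 0.5·π_1 + 0.45·π_2
Solving with the normalization constraint gives π = (0.4737, 0.5263).
So the stationary probability of Help is 0.5263.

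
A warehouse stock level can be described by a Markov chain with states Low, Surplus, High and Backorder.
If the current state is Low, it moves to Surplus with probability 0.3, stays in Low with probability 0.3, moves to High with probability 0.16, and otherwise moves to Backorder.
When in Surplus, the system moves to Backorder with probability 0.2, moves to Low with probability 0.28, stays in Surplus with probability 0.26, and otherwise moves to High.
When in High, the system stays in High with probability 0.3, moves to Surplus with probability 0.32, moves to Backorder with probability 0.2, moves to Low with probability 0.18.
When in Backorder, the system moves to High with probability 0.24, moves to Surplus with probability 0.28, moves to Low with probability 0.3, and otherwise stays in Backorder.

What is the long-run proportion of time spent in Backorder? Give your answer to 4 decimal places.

0.2065

Let the stationary distribution be π with π = πP and π_1 + π_2 + π_3 + π_4 = 1.
π_1 = 0.3·π_1 + 0.28·π_2 + 0.18·π_3 + 0.3·π_4
π_2 = 0.3·π_1 + 0.26·π_2 + 0.32·π_3 + 0.28·π_4
π_3 = 0.16·π_1 + 0.26·π_2 + 0.3·π_3 + 0.24·π_4
Solving with the normalization constraint gives π = (0.2656, 0.2891, 0.2389, 0.2065).
So the stationary probability of Backorder is 0.2065.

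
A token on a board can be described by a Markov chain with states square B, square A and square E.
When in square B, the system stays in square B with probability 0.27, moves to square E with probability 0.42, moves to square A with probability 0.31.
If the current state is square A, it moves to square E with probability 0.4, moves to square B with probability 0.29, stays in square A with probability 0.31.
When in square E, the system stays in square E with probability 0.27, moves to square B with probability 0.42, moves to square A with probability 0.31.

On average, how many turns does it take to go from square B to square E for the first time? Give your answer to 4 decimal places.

Let t(s) be the expected number of turns to first reach square E from state s, with t(square E) = 0. Conditioning on the first turn:
t(square B) = 1 + 0.27·t(square B) + 0.31·t(square A)
t(square A) = 1 + 0.29·t(square B) + 0.31·t(square A)
Solving: t(square B) = 2.4166, t(square A) = 2.4650.
Expected turns from square B to square E: 2.4166.

2.4166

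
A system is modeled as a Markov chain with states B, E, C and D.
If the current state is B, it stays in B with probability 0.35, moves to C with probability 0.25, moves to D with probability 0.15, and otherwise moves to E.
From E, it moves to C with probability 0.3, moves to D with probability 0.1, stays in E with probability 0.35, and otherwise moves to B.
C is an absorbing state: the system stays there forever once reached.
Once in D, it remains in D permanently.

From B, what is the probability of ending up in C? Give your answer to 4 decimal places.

0.6597

Let h(s) be the probability of absorption at C starting from transient state s. Then h(C) = 1 and h(D) = 0. By first-step analysis:
h(B) = 0.35·h(B) + 0.25·h(E) + 0.25·1 + 0.15·0
h(E) = 0.25·h(B) + 0.35·h(E) + 0.3·1 + 0.1·0
Solving: h(B) = 0.6597, h(E) = 0.7153.
Starting from B, the probability is 0.6597.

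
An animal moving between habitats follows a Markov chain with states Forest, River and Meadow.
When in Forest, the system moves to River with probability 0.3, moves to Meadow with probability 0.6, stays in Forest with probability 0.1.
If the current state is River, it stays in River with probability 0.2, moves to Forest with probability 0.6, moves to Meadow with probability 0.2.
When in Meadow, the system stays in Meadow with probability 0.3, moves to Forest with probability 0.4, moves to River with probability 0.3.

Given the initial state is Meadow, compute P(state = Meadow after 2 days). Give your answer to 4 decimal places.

Sum over the intermediate state after 1 day:
P = P(Meadow→Forest)·P(Forest→Meadow) + P(Meadow→River)·P(River→Meadow) + P(Meadow→Meadow)·P(Meadow→Meadow)
  = 0.4×0.6 + 0.3×0.2 + 0.3×0.3
  = 0.2400 + 0.0600 + 0.0900 = 0.3900

0.3900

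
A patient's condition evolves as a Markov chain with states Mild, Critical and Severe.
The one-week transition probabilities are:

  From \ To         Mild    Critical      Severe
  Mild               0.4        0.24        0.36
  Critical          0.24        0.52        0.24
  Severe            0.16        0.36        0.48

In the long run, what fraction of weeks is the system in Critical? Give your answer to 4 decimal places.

Let the stationary distribution be π with π = πP and π_1 + π_2 + π_3 = 1.
π_1 = 0.4·π_1 + 0.24·π_2 + 0.16·π_3
π_2 = 0.24·π_1 + 0.52·π_2 + 0.36·π_3
Solving with the normalization constraint gives π = (0.2519, 0.3926, 0.3556).
So the stationary probability of Critical is 0.3926.

0.3926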